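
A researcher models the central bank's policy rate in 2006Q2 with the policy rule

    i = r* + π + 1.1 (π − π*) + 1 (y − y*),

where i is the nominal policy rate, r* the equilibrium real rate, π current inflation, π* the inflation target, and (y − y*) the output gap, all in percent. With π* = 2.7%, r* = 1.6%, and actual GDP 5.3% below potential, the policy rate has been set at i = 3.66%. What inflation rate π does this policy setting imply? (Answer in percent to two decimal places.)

Output 5.3% below potential → (y − y*) = -5.3.
Collecting π: i = r* + (1 + 1.1) π − 1.1 π* + 1 (y − y*)
2.1 π = 3.66 − 1.6 + 1.1 × 2.7 − 1 × (-5.3) = 10.33
π = 10.33 / 2.1 = 4.92

4.92%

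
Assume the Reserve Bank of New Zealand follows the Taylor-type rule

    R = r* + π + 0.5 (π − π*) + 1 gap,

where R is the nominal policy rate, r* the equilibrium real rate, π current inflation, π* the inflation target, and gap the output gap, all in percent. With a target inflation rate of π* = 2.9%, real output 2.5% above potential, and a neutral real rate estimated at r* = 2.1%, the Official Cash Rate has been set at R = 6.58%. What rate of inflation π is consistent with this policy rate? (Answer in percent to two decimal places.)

Output 2.5% above potential → gap = 2.5.
Collecting π: R = r* + (1 + 0.5) π − 0.5 π* + 1 gap
1.5 π = 6.58 − 2.1 + 0.5 × 2.9 − 1 × 2.5 = 3.43
π = 3.43 / 1.5 = 2.29

2.29%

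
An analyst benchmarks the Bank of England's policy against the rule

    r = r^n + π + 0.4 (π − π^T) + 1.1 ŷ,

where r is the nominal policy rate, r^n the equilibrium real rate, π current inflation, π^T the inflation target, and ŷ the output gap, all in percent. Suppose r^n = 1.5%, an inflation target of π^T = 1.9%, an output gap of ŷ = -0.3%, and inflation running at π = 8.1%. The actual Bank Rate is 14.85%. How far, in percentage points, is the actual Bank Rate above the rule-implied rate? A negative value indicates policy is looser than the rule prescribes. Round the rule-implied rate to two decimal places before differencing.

r = 1.5 + 8.1 + 0.4 × (8.1 − 1.9) + 1.1 × (-0.3)
   = 1.5 + 8.1 + 2.48 − 0.33 = 11.75
Deviation = 14.85 − 11.75 = 3.10 pp.

3.10 pp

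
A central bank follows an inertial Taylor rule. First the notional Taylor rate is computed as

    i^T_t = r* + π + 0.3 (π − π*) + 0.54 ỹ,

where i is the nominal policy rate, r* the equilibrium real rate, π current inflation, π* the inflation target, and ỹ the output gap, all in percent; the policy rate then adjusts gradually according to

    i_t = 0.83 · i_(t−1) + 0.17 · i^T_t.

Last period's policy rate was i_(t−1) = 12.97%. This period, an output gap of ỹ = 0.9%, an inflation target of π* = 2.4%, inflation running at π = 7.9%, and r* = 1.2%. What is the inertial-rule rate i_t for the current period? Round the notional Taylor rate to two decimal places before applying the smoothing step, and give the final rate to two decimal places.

i^T_t = 1.2 + 7.9 + 0.3 × (7.9 − 2.4) + 0.54 × 0.9
   = 1.2 + 7.9 + 1.65 + 0.486 = 11.24
i_t = 0.83 × 12.97 + 0.17 × 11.24 = 10.7651 + 1.9108 = 12.68

12.68%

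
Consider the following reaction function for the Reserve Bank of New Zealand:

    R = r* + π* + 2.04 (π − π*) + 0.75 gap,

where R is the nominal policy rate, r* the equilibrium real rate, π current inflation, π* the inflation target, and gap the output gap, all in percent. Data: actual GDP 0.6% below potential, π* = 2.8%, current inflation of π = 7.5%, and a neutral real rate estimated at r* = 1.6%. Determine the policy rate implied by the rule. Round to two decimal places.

Output 0.6% below potential → gap = -0.6.
R = 1.6 + 2.8 + 2.04 × (7.5 − 2.8) + 0.75 × (-0.6)
   = 1.6 + 2.8 + 9.588 − 0.45 = 13.54

13.54%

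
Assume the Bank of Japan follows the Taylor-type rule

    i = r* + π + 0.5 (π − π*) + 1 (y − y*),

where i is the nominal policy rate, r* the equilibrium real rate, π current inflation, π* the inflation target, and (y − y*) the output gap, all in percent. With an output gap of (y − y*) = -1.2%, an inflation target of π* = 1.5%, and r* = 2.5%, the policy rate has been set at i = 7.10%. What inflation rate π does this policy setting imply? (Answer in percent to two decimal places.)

Collecting π: i = r* + (1 + 0.5) π − 0.5 π* + 1 (y − y*)
1.5 π = 7.10 − 2.5 + 0.5 × 1.5 − 1 × (-1.2) = 6.55
π = 6.55 / 1.5 = 4.37

4.37%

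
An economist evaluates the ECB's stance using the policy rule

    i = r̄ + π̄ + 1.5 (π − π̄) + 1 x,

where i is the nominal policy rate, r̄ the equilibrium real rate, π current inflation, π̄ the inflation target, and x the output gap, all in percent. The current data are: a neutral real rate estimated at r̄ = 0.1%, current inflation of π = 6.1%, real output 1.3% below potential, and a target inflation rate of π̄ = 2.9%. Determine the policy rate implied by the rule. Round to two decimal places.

Output 1.3% below potential → x = -1.3.
i = 0.1 + 2.9 + 1.5 × (6.1 − 2.9) + 1 × (-1.3)
   = 0.1 + 2.9 + 4.8 − 1.3 = 6.50

6.50%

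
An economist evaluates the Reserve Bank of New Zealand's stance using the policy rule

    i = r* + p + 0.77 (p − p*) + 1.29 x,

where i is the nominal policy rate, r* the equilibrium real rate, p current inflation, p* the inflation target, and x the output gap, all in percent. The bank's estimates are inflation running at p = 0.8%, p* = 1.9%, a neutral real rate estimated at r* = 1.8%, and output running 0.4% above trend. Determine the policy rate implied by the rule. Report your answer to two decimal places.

Output 0.4% above potential → x = 0.4.
i = 1.8 + 0.8 + 0.77 × (0.8 − 1.9) + 1.29 × 0.4
   = 1.8 + 0.8 − 0.847 + 0.516 = 2.27

2.27%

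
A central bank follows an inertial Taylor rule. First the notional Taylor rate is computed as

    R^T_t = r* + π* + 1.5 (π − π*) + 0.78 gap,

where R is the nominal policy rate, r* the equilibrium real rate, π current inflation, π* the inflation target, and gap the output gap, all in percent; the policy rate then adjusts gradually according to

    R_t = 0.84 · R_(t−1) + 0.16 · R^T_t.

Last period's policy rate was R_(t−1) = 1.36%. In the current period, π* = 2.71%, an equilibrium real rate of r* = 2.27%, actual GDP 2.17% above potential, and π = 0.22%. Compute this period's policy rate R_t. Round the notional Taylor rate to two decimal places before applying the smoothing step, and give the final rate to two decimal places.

1.61%

Output 2.17% above potential → gap = 2.17.
R^T_t = 2.27 + 2.71 + 1.5 × (0.22 − 2.71) + 0.78 × 2.17
   = 2.27 + 2.71 − 3.735 + 1.6926 = 2.94
R_t = 0.84 × 1.36 + 0.16 × 2.94 = 1.1424 + 0.4704 = 1.61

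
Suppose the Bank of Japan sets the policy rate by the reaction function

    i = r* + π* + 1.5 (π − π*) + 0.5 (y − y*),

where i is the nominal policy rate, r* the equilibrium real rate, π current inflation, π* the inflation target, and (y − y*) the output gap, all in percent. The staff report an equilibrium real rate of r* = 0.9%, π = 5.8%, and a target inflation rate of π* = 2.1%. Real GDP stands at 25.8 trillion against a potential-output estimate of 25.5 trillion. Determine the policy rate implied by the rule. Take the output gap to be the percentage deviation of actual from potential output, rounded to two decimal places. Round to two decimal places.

Output gap = 100 × (25.8 − 25.5) / 25.5 = 1.18%.
i = 0.90 + 2.10 + 1.5 × (5.80 − 2.10) + 0.5 × 1.18
   = 0.90 + 2.1 + 5.55 + 0.59 = 9.14

9.14%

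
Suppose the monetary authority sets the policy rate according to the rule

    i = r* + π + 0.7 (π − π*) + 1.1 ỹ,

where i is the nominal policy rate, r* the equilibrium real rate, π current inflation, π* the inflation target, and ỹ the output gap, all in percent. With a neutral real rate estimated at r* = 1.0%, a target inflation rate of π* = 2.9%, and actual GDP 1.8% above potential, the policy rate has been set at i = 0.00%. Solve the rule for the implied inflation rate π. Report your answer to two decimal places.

Output 1.8% above potential → ỹ = 1.8.
Collecting π: i = r* + (1 + 0.7) π − 0.7 π* + 1.1 ỹ
1.7 π = 0.00 − 1.0 + 0.7 × 2.9 − 1.1 × 1.8 = -0.95
π = -0.95 / 1.7 = -0.56

-0.56%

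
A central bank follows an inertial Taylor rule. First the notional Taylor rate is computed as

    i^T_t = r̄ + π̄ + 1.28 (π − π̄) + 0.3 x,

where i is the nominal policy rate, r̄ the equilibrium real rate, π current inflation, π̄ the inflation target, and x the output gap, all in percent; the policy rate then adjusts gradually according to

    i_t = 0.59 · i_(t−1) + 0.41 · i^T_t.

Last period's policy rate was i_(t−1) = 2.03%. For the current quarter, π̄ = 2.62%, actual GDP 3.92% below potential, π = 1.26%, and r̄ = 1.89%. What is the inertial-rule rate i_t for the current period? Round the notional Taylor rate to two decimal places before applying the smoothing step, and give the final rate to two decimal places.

1.85%

Output 3.92% below potential → x = -3.92.
i^T_t = 1.89 + 2.62 + 1.28 × (1.26 − 2.62) + 0.3 × (-3.92)
   = 1.89 + 2.62 − 1.7408 − 1.176 = 1.59
i_t = 0.59 × 2.03 + 0.41 × 1.59 = 1.1977 + 0.6519 = 1.85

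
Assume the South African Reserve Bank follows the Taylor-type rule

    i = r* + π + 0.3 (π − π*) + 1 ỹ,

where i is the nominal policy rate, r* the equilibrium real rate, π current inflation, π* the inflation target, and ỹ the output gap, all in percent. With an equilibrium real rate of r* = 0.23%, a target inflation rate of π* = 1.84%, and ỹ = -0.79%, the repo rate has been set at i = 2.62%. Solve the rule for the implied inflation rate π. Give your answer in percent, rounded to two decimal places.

2.87%

Collecting π: i = r* + (1 + 0.3) π − 0.3 π* + 1 ỹ
1.3 π = 2.62 − 0.23 + 0.3 × 1.84 − 1 × (-0.79) = 3.732
π = 3.732 / 1.3 = 2.87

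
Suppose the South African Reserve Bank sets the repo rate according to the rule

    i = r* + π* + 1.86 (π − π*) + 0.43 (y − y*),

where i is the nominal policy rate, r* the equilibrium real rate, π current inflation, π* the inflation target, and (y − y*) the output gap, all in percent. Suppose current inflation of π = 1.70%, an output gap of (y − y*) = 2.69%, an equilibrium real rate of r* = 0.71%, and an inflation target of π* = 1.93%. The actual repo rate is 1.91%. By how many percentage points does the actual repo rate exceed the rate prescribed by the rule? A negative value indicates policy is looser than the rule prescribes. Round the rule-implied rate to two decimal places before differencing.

-1.46 pp

i = 0.71 + 1.93 + 1.86 × (1.70 − 1.93) + 0.43 × 2.69
   = 0.71 + 1.93 − 0.4278 + 1.1567 = 3.37
Deviation = 1.91 − 3.37 = -1.46 pp.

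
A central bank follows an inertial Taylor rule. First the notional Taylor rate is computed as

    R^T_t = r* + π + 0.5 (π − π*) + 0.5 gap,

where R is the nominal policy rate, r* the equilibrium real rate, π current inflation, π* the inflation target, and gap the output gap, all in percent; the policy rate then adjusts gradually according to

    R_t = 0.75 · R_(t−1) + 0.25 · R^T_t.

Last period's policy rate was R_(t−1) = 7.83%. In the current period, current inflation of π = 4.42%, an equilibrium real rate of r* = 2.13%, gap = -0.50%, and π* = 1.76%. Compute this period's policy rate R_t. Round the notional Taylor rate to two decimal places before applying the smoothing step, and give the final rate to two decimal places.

7.78%

R^T_t = 2.13 + 4.42 + 0.5 × (4.42 − 1.76) + 0.5 × (-0.50)
   = 2.13 + 4.42 + 1.33 − 0.25 = 7.63
R_t = 0.75 × 7.83 + 0.25 × 7.63 = 5.8725 + 1.9075 = 7.78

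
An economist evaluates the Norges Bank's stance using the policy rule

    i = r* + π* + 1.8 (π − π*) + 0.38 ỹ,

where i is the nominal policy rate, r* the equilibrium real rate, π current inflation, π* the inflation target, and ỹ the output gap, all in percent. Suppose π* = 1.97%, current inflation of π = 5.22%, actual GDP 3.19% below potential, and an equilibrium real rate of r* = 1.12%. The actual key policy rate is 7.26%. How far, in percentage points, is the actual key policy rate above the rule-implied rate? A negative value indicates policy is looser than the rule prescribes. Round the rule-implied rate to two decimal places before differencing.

-0.47 pp

Output 3.19% below potential → ỹ = -3.19.
i = 1.12 + 1.97 + 1.8 × (5.22 − 1.97) + 0.38 × (-3.19)
   = 1.12 + 1.97 + 5.85 − 1.2122 = 7.73
Deviation = 7.26 − 7.73 = -0.47 pp.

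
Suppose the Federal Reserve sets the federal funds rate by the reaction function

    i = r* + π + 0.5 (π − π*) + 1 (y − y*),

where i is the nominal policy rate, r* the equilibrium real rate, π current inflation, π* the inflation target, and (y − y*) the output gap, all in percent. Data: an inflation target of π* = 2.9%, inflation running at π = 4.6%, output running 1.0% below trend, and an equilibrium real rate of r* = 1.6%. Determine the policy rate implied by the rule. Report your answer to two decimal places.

6.05%

Output 1.0% below potential → (y − y*) = -1.0.
i = 1.6 + 4.6 + 0.5 × (4.6 − 2.9) + 1 × (-1.0)
   = 1.6 + 4.6 + 0.85 − 1 = 6.05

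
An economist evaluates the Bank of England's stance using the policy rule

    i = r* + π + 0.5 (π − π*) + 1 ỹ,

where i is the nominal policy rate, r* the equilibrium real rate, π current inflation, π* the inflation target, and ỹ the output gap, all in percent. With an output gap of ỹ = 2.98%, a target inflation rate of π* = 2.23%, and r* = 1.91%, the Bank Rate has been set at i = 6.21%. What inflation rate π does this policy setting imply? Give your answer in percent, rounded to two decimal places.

Collecting π: i = r* + (1 + 0.5) π − 0.5 π* + 1 ỹ
1.5 π = 6.21 − 1.91 + 0.5 × 2.23 − 1 × 2.98 = 2.435
π = 2.435 / 1.5 = 1.62

1.62%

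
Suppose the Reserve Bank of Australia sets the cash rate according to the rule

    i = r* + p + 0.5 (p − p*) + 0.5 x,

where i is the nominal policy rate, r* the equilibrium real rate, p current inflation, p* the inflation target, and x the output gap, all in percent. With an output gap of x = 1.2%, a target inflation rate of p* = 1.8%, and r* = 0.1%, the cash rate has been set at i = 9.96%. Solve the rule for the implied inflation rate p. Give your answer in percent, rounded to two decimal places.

Collecting p: i = r* + (1 + 0.5) p − 0.5 p* + 0.5 x
1.5 p = 9.96 − 0.1 + 0.5 × 1.8 − 0.5 × 1.2 = 10.16
p = 10.16 / 1.5 = 6.77

6.77%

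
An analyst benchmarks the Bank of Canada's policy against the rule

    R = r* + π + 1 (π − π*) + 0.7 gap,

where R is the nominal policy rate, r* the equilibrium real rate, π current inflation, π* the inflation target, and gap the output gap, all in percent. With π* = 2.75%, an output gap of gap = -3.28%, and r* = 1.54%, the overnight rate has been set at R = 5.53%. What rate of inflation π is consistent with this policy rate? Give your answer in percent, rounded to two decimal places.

Collecting π: R = r* + (1 + 1) π − 1 π* + 0.7 gap
2 π = 5.53 − 1.54 + 1 × 2.75 − 0.7 × (-3.28) = 9.036
π = 9.036 / 2 = 4.52

4.52%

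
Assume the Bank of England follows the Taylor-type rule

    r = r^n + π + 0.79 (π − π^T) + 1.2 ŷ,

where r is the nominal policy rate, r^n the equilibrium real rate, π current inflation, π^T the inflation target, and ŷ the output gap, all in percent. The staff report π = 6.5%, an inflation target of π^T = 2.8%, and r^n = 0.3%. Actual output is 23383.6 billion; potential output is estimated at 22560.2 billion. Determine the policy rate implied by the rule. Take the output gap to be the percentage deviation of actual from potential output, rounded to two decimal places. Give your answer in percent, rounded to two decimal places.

Output gap = 100 × (23383.6 − 22560.2) / 22560.2 = 3.65%.
r = 0.30 + 6.50 + 0.79 × (6.50 − 2.80) + 1.2 × 3.65
   = 0.30 + 6.5 + 2.923 + 4.38 = 14.10

14.10%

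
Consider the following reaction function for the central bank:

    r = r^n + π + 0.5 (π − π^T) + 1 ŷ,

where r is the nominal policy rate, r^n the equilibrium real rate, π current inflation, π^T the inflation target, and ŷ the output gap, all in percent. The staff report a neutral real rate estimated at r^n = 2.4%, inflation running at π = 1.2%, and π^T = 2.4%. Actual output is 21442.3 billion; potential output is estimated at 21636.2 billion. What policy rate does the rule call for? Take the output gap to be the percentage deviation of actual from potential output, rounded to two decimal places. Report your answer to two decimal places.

Output gap = 100 × (21442.3 − 21636.2) / 21636.2 = -0.90%.
r = 2.40 + 1.20 + 0.5 × (1.20 − 2.40) + 1 × (-0.90)
   = 2.40 + 1.2 − 0.6 − 0.9 = 2.10

2.10%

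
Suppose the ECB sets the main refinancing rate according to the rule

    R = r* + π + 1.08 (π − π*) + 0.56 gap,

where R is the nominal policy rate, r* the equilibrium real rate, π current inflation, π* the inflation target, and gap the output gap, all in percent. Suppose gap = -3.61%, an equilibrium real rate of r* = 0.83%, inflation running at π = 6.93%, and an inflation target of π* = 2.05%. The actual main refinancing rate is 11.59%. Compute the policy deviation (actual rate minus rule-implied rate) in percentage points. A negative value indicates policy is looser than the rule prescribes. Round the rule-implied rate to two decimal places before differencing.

0.58 pp

R = 0.83 + 6.93 + 1.08 × (6.93 − 2.05) + 0.56 × (-3.61)
   = 0.83 + 6.93 + 5.2704 − 2.0216 = 11.01
Deviation = 11.59 − 11.01 = 0.58 pp.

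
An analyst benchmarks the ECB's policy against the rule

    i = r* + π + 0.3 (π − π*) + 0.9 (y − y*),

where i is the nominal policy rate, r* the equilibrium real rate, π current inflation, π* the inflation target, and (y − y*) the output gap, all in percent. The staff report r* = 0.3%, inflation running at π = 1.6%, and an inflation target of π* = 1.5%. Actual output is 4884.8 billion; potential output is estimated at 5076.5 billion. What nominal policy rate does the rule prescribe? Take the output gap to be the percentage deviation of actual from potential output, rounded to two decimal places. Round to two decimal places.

Output gap = 100 × (4884.8 − 5076.5) / 5076.5 = -3.78%.
i = 0.30 + 1.60 + 0.3 × (1.60 − 1.50) + 0.9 × (-3.78)
   = 0.30 + 1.6 + 0.03 − 3.402 = -1.47

-1.47%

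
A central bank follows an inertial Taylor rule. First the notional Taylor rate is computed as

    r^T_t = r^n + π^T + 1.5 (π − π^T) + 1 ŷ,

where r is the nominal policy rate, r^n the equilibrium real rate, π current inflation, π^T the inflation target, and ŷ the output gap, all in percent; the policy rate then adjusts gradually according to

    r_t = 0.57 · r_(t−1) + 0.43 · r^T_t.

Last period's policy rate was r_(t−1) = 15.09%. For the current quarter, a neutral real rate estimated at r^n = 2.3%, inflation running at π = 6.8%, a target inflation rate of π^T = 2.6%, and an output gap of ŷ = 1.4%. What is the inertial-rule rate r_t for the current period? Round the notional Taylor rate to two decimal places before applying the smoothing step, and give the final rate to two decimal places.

r^T_t = 2.3 + 2.6 + 1.5 × (6.8 − 2.6) + 1 × 1.4
   = 2.3 + 2.6 + 6.3 + 1.4 = 12.60
r_t = 0.57 × 15.09 + 0.43 × 12.60 = 8.6013 + 5.418 = 14.02

14.02%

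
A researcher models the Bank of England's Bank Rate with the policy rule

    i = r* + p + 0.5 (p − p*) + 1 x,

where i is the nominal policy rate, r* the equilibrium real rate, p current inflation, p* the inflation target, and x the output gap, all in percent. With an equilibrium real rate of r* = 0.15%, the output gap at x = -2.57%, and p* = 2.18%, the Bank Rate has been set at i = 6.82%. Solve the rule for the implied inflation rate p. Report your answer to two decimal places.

Collecting p: i = r* + (1 + 0.5) p − 0.5 p* + 1 x
1.5 p = 6.82 − 0.15 + 0.5 × 2.18 − 1 × (-2.57) = 10.33
p = 10.33 / 1.5 = 6.89

6.89%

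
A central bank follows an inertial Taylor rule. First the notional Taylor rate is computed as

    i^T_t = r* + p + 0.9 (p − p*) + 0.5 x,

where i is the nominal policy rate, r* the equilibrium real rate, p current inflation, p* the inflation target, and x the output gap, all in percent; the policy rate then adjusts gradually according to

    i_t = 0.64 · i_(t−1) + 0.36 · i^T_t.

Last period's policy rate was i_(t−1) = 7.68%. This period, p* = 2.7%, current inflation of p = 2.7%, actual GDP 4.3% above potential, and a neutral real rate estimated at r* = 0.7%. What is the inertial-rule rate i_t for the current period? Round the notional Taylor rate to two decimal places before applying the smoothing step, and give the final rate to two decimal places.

6.91%

Output 4.3% above potential → x = 4.3.
i^T_t = 0.7 + 2.7 + 0.9 × (2.7 − 2.7) + 0.5 × 4.3
   = 0.7 + 2.7 + 0 + 2.15 = 5.55
i_t = 0.64 × 7.68 + 0.36 × 5.55 = 4.9152 + 1.998 = 6.91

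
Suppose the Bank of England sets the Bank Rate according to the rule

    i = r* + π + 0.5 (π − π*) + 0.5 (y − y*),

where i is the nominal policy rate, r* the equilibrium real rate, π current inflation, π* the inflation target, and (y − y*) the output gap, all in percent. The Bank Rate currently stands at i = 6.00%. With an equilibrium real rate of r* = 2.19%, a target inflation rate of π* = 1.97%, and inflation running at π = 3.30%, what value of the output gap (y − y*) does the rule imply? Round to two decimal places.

0.5 (y − y*) = 6.00 − 2.19 − 3.30 − 0.5 × (3.30 − 1.97) = -0.155
(y − y*) = -0.155 / 0.5 = -0.31

-0.31%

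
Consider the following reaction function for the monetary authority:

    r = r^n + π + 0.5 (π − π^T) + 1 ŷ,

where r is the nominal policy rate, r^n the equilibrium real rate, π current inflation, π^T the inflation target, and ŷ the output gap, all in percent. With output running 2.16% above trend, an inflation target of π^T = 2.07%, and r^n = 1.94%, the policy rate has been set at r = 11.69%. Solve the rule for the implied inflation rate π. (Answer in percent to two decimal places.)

Output 2.16% above potential → ŷ = 2.16.
Collecting π: r = r^n + (1 + 0.5) π − 0.5 π^T + 1 ŷ
1.5 π = 11.69 − 1.94 + 0.5 × 2.07 − 1 × 2.16 = 8.625
π = 8.625 / 1.5 = 5.75

5.75%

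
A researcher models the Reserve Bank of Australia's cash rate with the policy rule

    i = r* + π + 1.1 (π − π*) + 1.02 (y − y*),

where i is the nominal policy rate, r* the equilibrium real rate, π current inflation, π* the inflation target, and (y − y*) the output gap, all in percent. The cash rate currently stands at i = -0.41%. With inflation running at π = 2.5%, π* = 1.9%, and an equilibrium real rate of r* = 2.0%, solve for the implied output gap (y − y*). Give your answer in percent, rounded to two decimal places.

1.02 (y − y*) = -0.41 − 2.0 − 2.5 − 1.1 × (2.5 − 1.9) = -5.57
(y − y*) = -5.57 / 1.02 = -5.46

-5.46%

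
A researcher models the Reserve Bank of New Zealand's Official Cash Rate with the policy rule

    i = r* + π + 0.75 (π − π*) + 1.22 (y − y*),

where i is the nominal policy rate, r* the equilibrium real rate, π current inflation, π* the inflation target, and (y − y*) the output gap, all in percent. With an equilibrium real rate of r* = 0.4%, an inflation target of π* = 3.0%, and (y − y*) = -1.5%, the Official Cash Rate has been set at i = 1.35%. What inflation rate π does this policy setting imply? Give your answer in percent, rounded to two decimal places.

Collecting π: i = r* + (1 + 0.75) π − 0.75 π* + 1.22 (y − y*)
1.75 π = 1.35 − 0.4 + 0.75 × 3.0 − 1.22 × (-1.5) = 5.03
π = 5.03 / 1.75 = 2.87

2.87%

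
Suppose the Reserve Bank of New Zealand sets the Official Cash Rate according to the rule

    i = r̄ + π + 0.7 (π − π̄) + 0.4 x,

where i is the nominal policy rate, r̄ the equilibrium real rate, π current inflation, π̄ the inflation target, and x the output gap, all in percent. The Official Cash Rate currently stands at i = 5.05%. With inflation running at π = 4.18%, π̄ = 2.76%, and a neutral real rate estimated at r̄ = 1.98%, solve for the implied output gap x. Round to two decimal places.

0.4 x = 5.05 − 1.98 − 4.18 − 0.7 × (4.18 − 2.76) = -2.104
x = -2.104 / 0.4 = -5.26

-5.26%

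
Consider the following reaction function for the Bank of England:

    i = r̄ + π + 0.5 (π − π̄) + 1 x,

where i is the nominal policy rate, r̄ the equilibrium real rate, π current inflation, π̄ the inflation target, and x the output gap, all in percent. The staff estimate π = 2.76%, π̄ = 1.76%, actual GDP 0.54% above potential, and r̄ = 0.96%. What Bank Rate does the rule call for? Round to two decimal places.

4.76%

Output 0.54% above potential → x = 0.54.
i = 0.96 + 2.76 + 0.5 × (2.76 − 1.76) + 1 × 0.54
   = 0.96 + 2.76 + 0.5 + 0.54 = 4.76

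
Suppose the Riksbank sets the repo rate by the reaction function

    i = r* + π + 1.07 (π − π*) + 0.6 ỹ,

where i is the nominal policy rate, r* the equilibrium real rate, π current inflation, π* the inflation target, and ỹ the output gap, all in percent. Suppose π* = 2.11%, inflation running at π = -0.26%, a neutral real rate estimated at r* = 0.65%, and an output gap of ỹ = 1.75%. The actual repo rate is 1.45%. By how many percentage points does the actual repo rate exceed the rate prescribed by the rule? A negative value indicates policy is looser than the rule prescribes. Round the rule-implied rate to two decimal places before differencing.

i = 0.65 + (-0.26) + 1.07 × (-0.26 − 2.11) + 0.6 × 1.75
   = 0.65 − 0.26 − 2.5359 + 1.05 = -1.10
Deviation = 1.45 − (-1.10) = 2.55 pp.

2.55 pp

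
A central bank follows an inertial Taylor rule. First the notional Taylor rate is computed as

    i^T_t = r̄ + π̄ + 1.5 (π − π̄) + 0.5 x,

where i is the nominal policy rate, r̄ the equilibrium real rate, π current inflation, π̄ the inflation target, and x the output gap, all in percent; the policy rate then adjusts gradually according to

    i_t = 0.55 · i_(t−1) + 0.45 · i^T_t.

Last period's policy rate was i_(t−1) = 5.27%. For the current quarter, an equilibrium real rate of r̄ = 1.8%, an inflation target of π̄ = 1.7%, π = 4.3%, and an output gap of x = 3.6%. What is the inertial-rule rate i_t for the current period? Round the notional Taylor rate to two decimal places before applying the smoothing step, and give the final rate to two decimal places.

i^T_t = 1.8 + 1.7 + 1.5 × (4.3 − 1.7) + 0.5 × 3.6
   = 1.8 + 1.7 + 3.9 + 1.8 = 9.20
i_t = 0.55 × 5.27 + 0.45 × 9.20 = 2.8985 + 4.14 = 7.04

7.04%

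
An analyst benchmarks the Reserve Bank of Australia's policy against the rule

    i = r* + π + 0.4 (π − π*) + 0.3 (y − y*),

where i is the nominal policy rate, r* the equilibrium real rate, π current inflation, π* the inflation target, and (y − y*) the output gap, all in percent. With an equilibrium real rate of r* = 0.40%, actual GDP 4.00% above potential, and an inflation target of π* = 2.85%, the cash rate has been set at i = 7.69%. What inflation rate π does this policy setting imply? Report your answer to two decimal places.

5.16%

Output 4.00% above potential → (y − y*) = 4.00.
Collecting π: i = r* + (1 + 0.4) π − 0.4 π* + 0.3 (y − y*)
1.4 π = 7.69 − 0.40 + 0.4 × 2.85 − 0.3 × 4.00 = 7.23
π = 7.23 / 1.4 = 5.16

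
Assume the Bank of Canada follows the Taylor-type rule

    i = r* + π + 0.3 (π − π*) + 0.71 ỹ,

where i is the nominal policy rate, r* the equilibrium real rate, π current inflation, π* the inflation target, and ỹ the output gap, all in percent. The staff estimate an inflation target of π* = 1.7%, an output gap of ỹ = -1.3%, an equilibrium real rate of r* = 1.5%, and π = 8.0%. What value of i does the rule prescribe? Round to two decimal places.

10.47%

i = 1.5 + 8.0 + 0.3 × (8.0 − 1.7) + 0.71 × (-1.3)
   = 1.5 + 8 + 1.89 − 0.923 = 10.47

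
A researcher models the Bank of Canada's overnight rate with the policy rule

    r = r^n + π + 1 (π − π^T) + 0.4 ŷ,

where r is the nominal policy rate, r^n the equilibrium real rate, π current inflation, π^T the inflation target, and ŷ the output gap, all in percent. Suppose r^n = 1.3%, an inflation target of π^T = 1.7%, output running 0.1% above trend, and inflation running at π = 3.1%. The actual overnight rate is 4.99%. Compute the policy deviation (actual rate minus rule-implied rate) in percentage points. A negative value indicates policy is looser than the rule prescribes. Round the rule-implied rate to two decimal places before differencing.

Output 0.1% above potential → ŷ = 0.1.
r = 1.3 + 3.1 + 1 × (3.1 − 1.7) + 0.4 × 0.1
   = 1.3 + 3.1 + 1.4 + 0.04 = 5.84
Deviation = 4.99 − 5.84 = -0.85 pp.

-0.85 pp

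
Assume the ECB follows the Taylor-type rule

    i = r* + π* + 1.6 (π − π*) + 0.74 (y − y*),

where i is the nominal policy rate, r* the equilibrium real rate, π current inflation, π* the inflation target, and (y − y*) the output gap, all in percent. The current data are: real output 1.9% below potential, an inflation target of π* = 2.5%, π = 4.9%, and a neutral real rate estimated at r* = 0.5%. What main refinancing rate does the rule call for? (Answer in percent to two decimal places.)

5.43%

Output 1.9% below potential → (y − y*) = -1.9.
i = 0.5 + 2.5 + 1.6 × (4.9 − 2.5) + 0.74 × (-1.9)
   = 0.5 + 2.5 + 3.84 − 1.406 = 5.43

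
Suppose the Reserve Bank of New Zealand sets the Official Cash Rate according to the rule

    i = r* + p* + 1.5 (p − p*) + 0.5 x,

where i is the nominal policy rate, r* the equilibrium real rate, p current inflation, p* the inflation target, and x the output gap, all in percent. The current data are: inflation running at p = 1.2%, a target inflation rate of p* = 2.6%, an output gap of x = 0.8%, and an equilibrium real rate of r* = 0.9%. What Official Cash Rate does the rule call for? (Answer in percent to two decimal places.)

i = 0.9 + 2.6 + 1.5 × (1.2 − 2.6) + 0.5 × 0.8
   = 0.9 + 2.6 − 2.1 + 0.4 = 1.80

1.80%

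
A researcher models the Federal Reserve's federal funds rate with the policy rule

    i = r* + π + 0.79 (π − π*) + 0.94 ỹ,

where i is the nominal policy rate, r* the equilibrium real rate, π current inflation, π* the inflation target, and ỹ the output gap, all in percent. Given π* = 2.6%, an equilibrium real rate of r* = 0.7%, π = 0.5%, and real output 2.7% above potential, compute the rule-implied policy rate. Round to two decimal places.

2.08%

Output 2.7% above potential → ỹ = 2.7.
i = 0.7 + 0.5 + 0.79 × (0.5 − 2.6) + 0.94 × 2.7
   = 0.7 + 0.5 − 1.659 + 2.538 = 2.08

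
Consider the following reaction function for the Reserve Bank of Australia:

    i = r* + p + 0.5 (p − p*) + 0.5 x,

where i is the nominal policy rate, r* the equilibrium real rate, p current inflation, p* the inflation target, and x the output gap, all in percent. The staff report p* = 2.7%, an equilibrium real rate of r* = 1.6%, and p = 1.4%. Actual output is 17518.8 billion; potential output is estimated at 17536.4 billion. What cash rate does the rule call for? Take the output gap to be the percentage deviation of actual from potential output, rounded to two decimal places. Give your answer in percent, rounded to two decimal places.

2.30%

Output gap = 100 × (17518.8 − 17536.4) / 17536.4 = -0.10%.
i = 1.60 + 1.40 + 0.5 × (1.40 − 2.70) + 0.5 × (-0.10)
   = 1.60 + 1.4 − 0.65 − 0.05 = 2.30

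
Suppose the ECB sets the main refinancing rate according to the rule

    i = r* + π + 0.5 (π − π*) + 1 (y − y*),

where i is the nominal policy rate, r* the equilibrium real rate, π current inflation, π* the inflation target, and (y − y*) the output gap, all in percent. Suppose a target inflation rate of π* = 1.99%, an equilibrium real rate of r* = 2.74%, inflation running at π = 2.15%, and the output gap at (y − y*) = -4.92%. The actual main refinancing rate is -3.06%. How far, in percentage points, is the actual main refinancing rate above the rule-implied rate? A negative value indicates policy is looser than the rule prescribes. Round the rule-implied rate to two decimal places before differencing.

i = 2.74 + 2.15 + 0.5 × (2.15 − 1.99) + 1 × (-4.92)
   = 2.74 + 2.15 + 0.08 − 4.92 = 0.05
Deviation = -3.06 − 0.05 = -3.11 pp.

-3.11 pp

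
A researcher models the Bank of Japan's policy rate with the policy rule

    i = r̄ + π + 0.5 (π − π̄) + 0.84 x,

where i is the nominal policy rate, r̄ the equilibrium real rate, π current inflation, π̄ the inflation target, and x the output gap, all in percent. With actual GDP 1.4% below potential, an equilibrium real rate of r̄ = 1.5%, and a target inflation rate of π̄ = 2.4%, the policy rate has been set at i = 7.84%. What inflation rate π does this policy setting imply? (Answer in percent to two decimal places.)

5.81%

Output 1.4% below potential → x = -1.4.
Collecting π: i = r̄ + (1 + 0.5) π − 0.5 π̄ + 0.84 x
1.5 π = 7.84 − 1.5 + 0.5 × 2.4 − 0.84 × (-1.4) = 8.716
π = 8.716 / 1.5 = 5.81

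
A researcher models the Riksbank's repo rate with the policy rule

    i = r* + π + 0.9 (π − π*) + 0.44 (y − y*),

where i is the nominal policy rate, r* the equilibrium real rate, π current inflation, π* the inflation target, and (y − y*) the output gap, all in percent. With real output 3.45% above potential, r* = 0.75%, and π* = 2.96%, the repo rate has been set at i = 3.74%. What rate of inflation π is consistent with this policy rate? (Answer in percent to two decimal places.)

Output 3.45% above potential → (y − y*) = 3.45.
Collecting π: i = r* + (1 + 0.9) π − 0.9 π* + 0.44 (y − y*)
1.9 π = 3.74 − 0.75 + 0.9 × 2.96 − 0.44 × 3.45 = 4.136
π = 4.136 / 1.9 = 2.18

2.18%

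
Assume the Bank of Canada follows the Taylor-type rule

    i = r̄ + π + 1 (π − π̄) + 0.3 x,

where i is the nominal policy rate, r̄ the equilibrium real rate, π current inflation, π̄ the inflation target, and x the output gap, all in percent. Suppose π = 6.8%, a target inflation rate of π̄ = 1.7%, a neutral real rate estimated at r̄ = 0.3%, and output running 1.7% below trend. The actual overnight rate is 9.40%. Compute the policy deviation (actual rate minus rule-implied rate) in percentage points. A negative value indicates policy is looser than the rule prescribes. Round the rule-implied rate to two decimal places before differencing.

-2.29 pp

Output 1.7% below potential → x = -1.7.
i = 0.3 + 6.8 + 1 × (6.8 − 1.7) + 0.3 × (-1.7)
   = 0.3 + 6.8 + 5.1 − 0.51 = 11.69
Deviation = 9.40 − 11.69 = -2.29 pp.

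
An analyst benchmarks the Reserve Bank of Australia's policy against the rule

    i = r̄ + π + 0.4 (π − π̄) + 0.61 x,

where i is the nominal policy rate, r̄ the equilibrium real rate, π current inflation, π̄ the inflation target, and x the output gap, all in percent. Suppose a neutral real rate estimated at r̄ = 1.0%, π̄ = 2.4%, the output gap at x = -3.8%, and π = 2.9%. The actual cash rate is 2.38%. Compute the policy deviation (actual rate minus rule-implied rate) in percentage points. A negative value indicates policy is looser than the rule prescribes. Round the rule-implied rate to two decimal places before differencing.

i = 1.0 + 2.9 + 0.4 × (2.9 − 2.4) + 0.61 × (-3.8)
   = 1.0 + 2.9 + 0.2 − 2.318 = 1.78
Deviation = 2.38 − 1.78 = 0.60 pp.

0.60 pp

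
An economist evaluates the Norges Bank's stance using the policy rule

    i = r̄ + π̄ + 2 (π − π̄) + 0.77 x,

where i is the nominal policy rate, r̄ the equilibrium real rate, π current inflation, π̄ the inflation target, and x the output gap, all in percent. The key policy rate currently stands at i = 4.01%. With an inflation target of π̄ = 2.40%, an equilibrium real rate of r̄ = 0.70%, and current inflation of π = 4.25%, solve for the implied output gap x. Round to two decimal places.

-3.62%

0.77 x = 4.01 − 0.70 − 2.40 − 2 × (4.25 − 2.40) = -2.79
x = -2.79 / 0.77 = -3.62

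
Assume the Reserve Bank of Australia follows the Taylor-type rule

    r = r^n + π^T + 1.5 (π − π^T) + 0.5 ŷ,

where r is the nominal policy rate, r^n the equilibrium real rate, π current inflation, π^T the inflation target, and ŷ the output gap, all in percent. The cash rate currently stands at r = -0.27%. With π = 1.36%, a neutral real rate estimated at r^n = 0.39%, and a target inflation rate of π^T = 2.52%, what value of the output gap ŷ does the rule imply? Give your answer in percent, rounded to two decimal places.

-2.88%

0.5 ŷ = -0.27 − 0.39 − 2.52 − 1.5 × (1.36 − 2.52) = -1.44
ŷ = -1.44 / 0.5 = -2.88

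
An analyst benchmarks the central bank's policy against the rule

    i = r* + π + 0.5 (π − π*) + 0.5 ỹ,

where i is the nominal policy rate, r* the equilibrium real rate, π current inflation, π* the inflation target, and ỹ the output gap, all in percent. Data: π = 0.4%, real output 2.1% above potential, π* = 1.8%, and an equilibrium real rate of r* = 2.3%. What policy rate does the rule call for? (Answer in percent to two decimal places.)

3.05%

Output 2.1% above potential → ỹ = 2.1.
i = 2.3 + 0.4 + 0.5 × (0.4 − 1.8) + 0.5 × 2.1
   = 2.3 + 0.4 − 0.7 + 1.05 = 3.05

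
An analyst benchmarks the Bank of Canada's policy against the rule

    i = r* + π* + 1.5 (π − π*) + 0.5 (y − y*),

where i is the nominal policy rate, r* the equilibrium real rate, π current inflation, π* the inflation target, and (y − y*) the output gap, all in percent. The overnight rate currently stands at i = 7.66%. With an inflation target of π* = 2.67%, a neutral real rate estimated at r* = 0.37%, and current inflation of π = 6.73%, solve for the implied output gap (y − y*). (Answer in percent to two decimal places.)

-2.94%

0.5 (y − y*) = 7.66 − 0.37 − 2.67 − 1.5 × (6.73 − 2.67) = -1.47
(y − y*) = -1.47 / 0.5 = -2.94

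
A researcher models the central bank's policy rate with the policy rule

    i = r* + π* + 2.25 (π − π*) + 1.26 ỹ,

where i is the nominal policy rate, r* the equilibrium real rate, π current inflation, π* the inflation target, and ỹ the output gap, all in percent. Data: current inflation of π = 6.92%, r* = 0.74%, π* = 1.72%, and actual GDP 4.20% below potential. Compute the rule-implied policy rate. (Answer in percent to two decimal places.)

Output 4.20% below potential → ỹ = -4.20.
i = 0.74 + 1.72 + 2.25 × (6.92 − 1.72) + 1.26 × (-4.20)
   = 0.74 + 1.72 + 11.7 − 5.292 = 8.87

8.87%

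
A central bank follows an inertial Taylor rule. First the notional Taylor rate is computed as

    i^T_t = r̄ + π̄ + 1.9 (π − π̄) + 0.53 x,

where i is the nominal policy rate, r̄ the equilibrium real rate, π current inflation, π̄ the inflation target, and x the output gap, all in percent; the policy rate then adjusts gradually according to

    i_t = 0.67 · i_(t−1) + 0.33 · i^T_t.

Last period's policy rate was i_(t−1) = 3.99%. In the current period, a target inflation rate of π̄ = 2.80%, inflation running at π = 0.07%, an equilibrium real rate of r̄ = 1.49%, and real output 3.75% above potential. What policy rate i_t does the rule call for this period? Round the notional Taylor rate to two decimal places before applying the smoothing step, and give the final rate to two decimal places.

3.03%

Output 3.75% above potential → x = 3.75.
i^T_t = 1.49 + 2.80 + 1.9 × (0.07 − 2.80) + 0.53 × 3.75
   = 1.49 + 2.8 − 5.187 + 1.9875 = 1.09
i_t = 0.67 × 3.99 + 0.33 × 1.09 = 2.6733 + 0.3597 = 3.03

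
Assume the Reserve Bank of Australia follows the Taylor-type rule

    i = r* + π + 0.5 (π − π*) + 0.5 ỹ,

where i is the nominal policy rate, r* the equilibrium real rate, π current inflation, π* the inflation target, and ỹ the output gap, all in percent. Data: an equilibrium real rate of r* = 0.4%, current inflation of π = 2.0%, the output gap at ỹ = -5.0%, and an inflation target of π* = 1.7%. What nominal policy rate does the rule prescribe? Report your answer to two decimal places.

i = 0.4 + 2.0 + 0.5 × (2.0 − 1.7) + 0.5 × (-5.0)
   = 0.4 + 2 + 0.15 − 2.5 = 0.05

0.05%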